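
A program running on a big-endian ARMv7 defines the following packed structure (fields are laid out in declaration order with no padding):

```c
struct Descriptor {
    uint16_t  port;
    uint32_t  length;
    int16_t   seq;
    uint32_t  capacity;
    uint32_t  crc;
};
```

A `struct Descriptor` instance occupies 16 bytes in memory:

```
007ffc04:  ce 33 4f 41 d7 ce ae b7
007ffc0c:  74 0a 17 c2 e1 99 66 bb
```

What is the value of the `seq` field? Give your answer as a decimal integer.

`seq` follows `port` (2 B), `length` (4 B), so it starts at offset 2 + 4 = 6 and occupies 2 bytes.
Bytes at offsets 6..7: AE B7.
Big-endian stores the most-significant byte at the lowest address.
The bytes are already most-significant first: 0xAEB7.
Top bit is set, so as a signed 16-bit value this is 0xAEB7 − 2^16 = -20809.

-20809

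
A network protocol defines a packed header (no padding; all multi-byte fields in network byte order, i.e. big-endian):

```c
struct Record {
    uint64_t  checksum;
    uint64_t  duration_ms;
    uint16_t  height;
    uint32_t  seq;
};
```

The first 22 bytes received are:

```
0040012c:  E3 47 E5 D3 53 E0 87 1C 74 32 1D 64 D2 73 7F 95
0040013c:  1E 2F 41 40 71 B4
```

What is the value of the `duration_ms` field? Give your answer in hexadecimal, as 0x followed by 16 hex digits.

`duration_ms` follows `checksum` (8 bytes), so it starts at byte offset 8 and occupies 8 bytes.
Bytes at offsets 8..15: 74 32 1D 64 D2 73 7F 95.
In big-endian order the high byte comes first in memory.
The bytes are already most-significant first: 0x74321D64D2737F95.

0x74321D64D2737F95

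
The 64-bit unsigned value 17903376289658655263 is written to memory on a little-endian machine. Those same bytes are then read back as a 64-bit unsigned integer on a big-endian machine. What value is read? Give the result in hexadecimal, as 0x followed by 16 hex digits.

17903376289658655263 in 64-bit hexadecimal is 0xF87591E11941521F.
Stored little-endian, the bytes at ascending addresses are 1F 52 41 19 E1 91 75 F8.
Read back as big-endian, the last byte is least significant, giving 0x1F524119E19175F8.

0x1F524119E19175F8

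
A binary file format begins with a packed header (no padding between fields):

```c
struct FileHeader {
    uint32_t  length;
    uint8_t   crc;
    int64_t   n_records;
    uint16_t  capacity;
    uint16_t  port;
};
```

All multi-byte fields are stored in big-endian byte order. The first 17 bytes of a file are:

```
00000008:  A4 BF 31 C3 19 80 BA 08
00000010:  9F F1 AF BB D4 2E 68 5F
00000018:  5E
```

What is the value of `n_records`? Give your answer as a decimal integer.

`n_records` follows `length` (4 B), `crc` (1 B), so it starts at offset 4 + 1 = 5 and occupies 8 bytes.
Bytes at offsets 5..12: 80 BA 08 9F F1 AF BB D4.
Big-endian: lowest address holds the most-significant byte.
The bytes are already most-significant first: 0x80BA089FF1AFBBD4.
Top bit is set, so as a signed 64-bit value this is 0x80BA089FF1AFBBD4 − 2^64 = -9171008208138945580.

-9171008208138945580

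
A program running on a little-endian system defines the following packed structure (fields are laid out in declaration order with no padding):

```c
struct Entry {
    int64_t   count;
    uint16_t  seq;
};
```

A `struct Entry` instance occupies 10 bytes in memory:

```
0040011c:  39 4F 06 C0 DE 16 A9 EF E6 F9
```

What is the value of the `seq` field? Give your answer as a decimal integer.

63974

`seq` follows `count` (8 bytes), so it starts at byte offset 8 and occupies 2 bytes.
Bytes at offsets 8..9: E6 F9.
Little-endian: lowest address holds the least-significant byte.
Reassemble most-significant byte first: F9 E6 → 0xF9E6.
0xF9E6 = 63974.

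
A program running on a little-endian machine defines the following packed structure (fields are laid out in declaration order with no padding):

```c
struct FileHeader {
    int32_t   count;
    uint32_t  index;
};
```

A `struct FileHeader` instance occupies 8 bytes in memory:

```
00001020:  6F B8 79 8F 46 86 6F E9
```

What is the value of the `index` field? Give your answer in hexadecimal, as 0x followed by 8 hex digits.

`index` follows `count` (4 bytes), so it starts at byte offset 4 and occupies 4 bytes.
Bytes at offsets 4..7: 46 86 6F E9.
Little-endian: lowest address holds the least-significant byte.
Reassemble most-significant byte first: E9 6F 86 46 → 0xE96F8646.

0xE96F8646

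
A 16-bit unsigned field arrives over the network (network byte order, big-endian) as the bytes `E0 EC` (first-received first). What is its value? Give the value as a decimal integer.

57580

In big-endian order the high byte comes first in memory.
The bytes are already most-significant first: 0xE0EC.
0xE0EC = 57580.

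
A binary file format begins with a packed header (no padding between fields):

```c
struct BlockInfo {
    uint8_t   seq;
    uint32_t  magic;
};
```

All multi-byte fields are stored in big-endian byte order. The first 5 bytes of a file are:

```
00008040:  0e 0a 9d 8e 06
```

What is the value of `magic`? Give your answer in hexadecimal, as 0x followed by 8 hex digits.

`magic` follows `seq` (1 byte), so it starts at byte offset 1 and occupies 4 bytes.
Bytes at offsets 1..4: 0A 9D 8E 06.
In big-endian order the high byte comes first in memory.
The bytes are already most-significant first: 0x0A9D8E06.

0x0A9D8E06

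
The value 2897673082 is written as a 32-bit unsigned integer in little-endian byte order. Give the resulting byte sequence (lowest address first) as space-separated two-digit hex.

2897673082 in hexadecimal, padded to 32 bits, is 0xACB6FB7A.
Split into bytes (most-significant first): AC B6 FB 7A.
In little-endian order the low byte comes first in memory.
So at ascending addresses the bytes are 7A FB B6 AC.

7A FB B6 AC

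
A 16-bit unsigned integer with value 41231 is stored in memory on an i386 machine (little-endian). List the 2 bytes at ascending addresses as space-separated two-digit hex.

41231 in hexadecimal, padded to 16 bits, is 0xA10F.
Split into bytes (most-significant first): A1 0F.
In little-endian order the low byte comes first in memory.
So at ascending addresses the bytes are 0F A1.

0F A1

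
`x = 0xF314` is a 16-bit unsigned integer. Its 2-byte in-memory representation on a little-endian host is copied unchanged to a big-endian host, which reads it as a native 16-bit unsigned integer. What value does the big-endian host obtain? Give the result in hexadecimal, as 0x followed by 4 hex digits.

Stored little-endian, the bytes at ascending addresses are 14 F3.
Read back as big-endian, the last byte is least significant, giving 0x14F3.

0x14F3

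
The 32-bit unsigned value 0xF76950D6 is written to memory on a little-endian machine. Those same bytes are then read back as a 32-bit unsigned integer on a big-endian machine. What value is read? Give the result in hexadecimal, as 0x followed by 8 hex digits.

Stored little-endian, the bytes at ascending addresses are D6 50 69 F7.
Read back as big-endian, the last byte is least significant, giving 0xD65069F7.

0xD65069F7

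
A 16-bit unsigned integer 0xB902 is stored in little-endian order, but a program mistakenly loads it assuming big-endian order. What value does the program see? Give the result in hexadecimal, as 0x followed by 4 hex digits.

0x02B9

Stored little-endian, the bytes at ascending addresses are 02 B9.
Read back as big-endian, the last byte is least significant, giving 0x02B9.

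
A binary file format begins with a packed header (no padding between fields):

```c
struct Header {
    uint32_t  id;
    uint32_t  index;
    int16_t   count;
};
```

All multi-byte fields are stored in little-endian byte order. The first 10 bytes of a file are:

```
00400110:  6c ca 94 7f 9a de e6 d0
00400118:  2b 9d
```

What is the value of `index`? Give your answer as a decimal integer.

`index` follows `id` (4 bytes), so it starts at byte offset 4 and occupies 4 bytes.
Bytes at offsets 4..7: 9A DE E6 D0.
Little-endian: lowest address holds the least-significant byte.
Reassemble most-significant byte first: D0 E6 DE 9A → 0xD0E6DE9A.
0xD0E6DE9A = 3504791194.

3504791194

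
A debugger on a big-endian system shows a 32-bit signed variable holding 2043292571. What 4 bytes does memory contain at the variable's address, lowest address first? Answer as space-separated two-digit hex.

79 CA 2B 9B

2043292571 in hexadecimal, padded to 32 bits, is 0x79CA2B9B.
Split into bytes (most-significant first): 79 CA 2B 9B.
Big-endian stores the most-significant byte at the lowest address.
So the memory order matches the most-significant-first order: 79 CA 2B 9B.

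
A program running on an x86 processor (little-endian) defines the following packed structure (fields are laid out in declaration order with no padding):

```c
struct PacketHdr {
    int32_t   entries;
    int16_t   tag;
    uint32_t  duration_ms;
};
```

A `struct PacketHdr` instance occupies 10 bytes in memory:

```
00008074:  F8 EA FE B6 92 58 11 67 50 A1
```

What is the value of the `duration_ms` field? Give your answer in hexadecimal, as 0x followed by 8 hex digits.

0xA1506711

`duration_ms` follows `entries` (4 B), `tag` (2 B), so it starts at offset 4 + 2 = 6 and occupies 4 bytes.
Bytes at offsets 6..9: 11 67 50 A1.
Little-endian: lowest address holds the least-significant byte.
Reassemble most-significant byte first: A1 50 67 11 → 0xA1506711.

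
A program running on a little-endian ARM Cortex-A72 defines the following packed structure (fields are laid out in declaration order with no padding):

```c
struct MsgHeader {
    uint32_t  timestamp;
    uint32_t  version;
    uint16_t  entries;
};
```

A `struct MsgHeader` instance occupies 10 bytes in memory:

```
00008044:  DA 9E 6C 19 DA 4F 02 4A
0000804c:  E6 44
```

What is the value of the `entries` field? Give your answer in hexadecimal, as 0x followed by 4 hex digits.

`entries` follows `timestamp` (4 B), `version` (4 B), so it starts at offset 4 + 4 = 8 and occupies 2 bytes.
Bytes at offsets 8..9: E6 44.
Little-endian: lowest address holds the least-significant byte.
Reassemble most-significant byte first: 44 E6 → 0x44E6.

0x44E6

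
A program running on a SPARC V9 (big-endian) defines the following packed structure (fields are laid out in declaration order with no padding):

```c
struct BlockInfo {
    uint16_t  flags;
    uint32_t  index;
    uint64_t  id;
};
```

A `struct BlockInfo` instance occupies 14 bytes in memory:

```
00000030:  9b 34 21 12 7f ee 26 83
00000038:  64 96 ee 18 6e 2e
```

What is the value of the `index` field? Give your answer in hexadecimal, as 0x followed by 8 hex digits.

0x21127FEE

`index` follows `flags` (2 bytes), so it starts at byte offset 2 and occupies 4 bytes.
Bytes at offsets 2..5: 21 12 7F EE.
Big-endian stores the most-significant byte at the lowest address.
The bytes are already most-significant first: 0x21127FEE.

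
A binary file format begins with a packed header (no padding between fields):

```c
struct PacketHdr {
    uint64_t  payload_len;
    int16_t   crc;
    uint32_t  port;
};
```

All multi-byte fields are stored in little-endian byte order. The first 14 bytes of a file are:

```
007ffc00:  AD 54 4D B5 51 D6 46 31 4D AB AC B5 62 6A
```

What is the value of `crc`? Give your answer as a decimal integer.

-21683

`crc` follows `payload_len` (8 bytes), so it starts at byte offset 8 and occupies 2 bytes.
Bytes at offsets 8..9: 4D AB.
Little-endian stores the least-significant byte at the lowest address.
Reassemble most-significant byte first: AB 4D → 0xAB4D.
Top bit is set, so as a signed 16-bit value this is 0xAB4D − 2^16 = -21683.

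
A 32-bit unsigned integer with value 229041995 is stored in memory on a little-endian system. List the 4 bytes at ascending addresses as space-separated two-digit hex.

4B E7 A6 0D

229041995 in hexadecimal, padded to 32 bits, is 0x0DA6E74B.
Split into bytes (most-significant first): 0D A6 E7 4B.
In little-endian order the low byte comes first in memory.
So at ascending addresses the bytes are 4B E7 A6 0D.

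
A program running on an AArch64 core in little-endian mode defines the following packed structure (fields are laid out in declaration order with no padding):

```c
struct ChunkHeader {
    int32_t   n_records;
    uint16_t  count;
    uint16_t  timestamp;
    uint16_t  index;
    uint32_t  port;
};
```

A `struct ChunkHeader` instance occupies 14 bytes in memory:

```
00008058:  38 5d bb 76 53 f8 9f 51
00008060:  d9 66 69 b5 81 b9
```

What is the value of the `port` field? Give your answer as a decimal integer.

3112285545

`port` follows `n_records` (4 B), `count` (2 B), `timestamp` (2 B), `index` (2 B), so it starts at offset 4 + 2 + 2 + 2 = 10 and occupies 4 bytes.
Bytes at offsets 10..13: 69 B5 81 B9.
Little-endian: lowest address holds the least-significant byte.
Reassemble most-significant byte first: B9 81 B5 69 → 0xB981B569.
0xB981B569 = 3112285545.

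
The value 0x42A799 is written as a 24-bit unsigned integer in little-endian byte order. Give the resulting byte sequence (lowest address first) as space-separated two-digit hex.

Split into bytes (most-significant first): 42 A7 99.
Little-endian stores the least-significant byte at the lowest address.
So at ascending addresses the bytes are 99 A7 42.

99 A7 42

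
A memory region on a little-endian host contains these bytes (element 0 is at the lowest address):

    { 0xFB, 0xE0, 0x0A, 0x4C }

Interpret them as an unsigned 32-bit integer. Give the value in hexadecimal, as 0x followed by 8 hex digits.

Little-endian: lowest address holds the least-significant byte.
Reassemble most-significant byte first: 4C 0A E0 FB → 0x4C0AE0FB.

0x4C0AE0FB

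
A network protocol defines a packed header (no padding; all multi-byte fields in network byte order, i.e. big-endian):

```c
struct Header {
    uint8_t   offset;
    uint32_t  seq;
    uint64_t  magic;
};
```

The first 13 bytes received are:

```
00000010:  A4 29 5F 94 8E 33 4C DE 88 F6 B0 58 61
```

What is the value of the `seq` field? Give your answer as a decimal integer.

`seq` follows `offset` (1 byte), so it starts at byte offset 1 and occupies 4 bytes.
Bytes at offsets 1..4: 29 5F 94 8E.
In big-endian order the high byte comes first in memory.
The bytes are already most-significant first: 0x295F948E.
0x295F948E = 694129806.

694129806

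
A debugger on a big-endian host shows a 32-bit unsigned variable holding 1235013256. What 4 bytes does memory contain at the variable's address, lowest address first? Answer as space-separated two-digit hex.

1235013256 in hexadecimal, padded to 32 bits, is 0x499CCE88.
Split into bytes (most-significant first): 49 9C CE 88.
Big-endian stores the most-significant byte at the lowest address.
So the memory order matches the most-significant-first order: 49 9C CE 88.

49 9C CE 88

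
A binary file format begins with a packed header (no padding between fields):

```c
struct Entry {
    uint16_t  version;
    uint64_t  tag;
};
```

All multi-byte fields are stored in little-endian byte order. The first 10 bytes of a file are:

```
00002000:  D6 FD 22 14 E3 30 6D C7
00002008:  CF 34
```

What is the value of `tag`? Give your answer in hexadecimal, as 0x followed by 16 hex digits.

`tag` follows `version` (2 bytes), so it starts at byte offset 2 and occupies 8 bytes.
Bytes at offsets 2..9: 22 14 E3 30 6D C7 CF 34.
Little-endian: lowest address holds the least-significant byte.
Reassemble most-significant byte first: 34 CF C7 6D 30 E3 14 22 → 0x34CFC76D30E31422.

0x34CFC76D30E31422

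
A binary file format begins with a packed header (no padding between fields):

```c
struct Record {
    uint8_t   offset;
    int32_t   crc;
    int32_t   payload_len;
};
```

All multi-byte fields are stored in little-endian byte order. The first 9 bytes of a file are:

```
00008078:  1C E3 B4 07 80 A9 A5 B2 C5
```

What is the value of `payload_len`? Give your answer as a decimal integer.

-978147927

`payload_len` follows `offset` (1 B), `crc` (4 B), so it starts at offset 1 + 4 = 5 and occupies 4 bytes.
Bytes at offsets 5..8: A9 A5 B2 C5.
Little-endian stores the least-significant byte at the lowest address.
Reassemble most-significant byte first: C5 B2 A5 A9 → 0xC5B2A5A9.
Top bit is set, so as a signed 32-bit value this is 0xC5B2A5A9 − 2^32 = -978147927.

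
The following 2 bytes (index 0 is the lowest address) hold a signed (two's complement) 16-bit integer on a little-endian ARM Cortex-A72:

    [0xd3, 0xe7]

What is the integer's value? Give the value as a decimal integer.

-6189

Little-endian: lowest address holds the least-significant byte.
Reassemble most-significant byte first: E7 D3 → 0xE7D3.
Top bit is set, so as a signed 16-bit value this is 0xE7D3 − 2^16 = -6189.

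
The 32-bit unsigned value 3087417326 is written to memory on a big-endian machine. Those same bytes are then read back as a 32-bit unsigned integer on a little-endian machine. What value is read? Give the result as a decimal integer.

3997107896

3087417326 in 32-bit hexadecimal is 0xB8063FEE.
Stored big-endian, the bytes at ascending addresses are B8 06 3F EE.
Read back as little-endian, the first byte is least significant, giving 0xEE3F06B8.
0xEE3F06B8 = 3997107896.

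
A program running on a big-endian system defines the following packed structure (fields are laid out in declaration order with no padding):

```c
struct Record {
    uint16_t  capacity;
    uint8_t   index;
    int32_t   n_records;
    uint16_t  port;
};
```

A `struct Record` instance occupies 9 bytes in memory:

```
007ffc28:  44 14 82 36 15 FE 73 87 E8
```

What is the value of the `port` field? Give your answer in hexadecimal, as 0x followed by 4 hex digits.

0x87E8

`port` follows `capacity` (2 B), `index` (1 B), `n_records` (4 B), so it starts at offset 2 + 1 + 4 = 7 and occupies 2 bytes.
Bytes at offsets 7..8: 87 E8.
Big-endian: lowest address holds the most-significant byte.
The bytes are already most-significant first: 0x87E8.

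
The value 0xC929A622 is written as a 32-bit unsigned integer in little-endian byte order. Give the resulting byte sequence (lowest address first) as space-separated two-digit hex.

Split into bytes (most-significant first): C9 29 A6 22.
Little-endian stores the least-significant byte at the lowest address.
So at ascending addresses the bytes are 22 A6 29 C9.

22 A6 29 C9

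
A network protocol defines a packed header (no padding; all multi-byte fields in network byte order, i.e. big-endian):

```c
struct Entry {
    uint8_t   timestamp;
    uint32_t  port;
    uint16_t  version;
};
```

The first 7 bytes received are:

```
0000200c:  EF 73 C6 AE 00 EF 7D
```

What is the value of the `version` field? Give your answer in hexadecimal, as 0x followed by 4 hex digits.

`version` follows `timestamp` (1 B), `port` (4 B), so it starts at offset 1 + 4 = 5 and occupies 2 bytes.
Bytes at offsets 5..6: EF 7D.
In big-endian order the high byte comes first in memory.
The bytes are already most-significant first: 0xEF7D.

0xEF7D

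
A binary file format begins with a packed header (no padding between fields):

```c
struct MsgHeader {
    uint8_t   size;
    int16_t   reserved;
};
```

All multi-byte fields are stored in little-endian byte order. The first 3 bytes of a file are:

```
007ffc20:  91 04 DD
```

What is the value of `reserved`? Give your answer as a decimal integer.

-8956

`reserved` follows `size` (1 byte), so it starts at byte offset 1 and occupies 2 bytes.
Bytes at offsets 1..2: 04 DD.
In little-endian order the low byte comes first in memory.
Reassemble most-significant byte first: DD 04 → 0xDD04.
Top bit is set, so as a signed 16-bit value this is 0xDD04 − 2^16 = -8956.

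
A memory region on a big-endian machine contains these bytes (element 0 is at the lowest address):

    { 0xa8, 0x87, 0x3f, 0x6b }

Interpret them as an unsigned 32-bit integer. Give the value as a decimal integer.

2827435883

Big-endian stores the most-significant byte at the lowest address.
The bytes are already most-significant first: 0xA8873F6B.
0xA8873F6B = 2827435883.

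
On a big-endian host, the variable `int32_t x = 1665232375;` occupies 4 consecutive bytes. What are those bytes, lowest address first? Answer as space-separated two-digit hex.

1665232375 in hexadecimal, padded to 32 bits, is 0x63416DF7.
Split into bytes (most-significant first): 63 41 6D F7.
Big-endian stores the most-significant byte at the lowest address.
So the memory order matches the most-significant-first order: 63 41 6D F7.

63 41 6D F7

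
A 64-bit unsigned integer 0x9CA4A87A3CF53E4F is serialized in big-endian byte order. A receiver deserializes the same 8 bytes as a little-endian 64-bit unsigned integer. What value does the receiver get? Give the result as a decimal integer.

Stored big-endian, the bytes at ascending addresses are 9C A4 A8 7A 3C F5 3E 4F.
Read back as little-endian, the first byte is least significant, giving 0x4F3EF53C7AA8A49C.
0x4F3EF53C7AA8A49C = 5710271017657083036.

5710271017657083036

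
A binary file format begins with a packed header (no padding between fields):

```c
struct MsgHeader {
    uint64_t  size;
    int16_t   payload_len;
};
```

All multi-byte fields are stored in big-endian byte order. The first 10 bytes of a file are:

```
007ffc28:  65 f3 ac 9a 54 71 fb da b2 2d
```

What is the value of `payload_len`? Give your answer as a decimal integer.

`payload_len` follows `size` (8 bytes), so it starts at byte offset 8 and occupies 2 bytes.
Bytes at offsets 8..9: B2 2D.
In big-endian order the high byte comes first in memory.
The bytes are already most-significant first: 0xB22D.
Top bit is set, so as a signed 16-bit value this is 0xB22D − 2^16 = -19923.

-19923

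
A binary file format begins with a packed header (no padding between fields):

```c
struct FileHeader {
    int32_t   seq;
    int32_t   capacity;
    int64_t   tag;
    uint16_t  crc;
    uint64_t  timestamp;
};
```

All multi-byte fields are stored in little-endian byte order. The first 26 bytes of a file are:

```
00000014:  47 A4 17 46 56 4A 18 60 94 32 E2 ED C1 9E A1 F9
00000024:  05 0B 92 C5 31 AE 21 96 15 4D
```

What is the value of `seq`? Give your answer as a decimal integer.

1175954503

`seq` is the first field, at byte offset 0, occupying 4 bytes.
Bytes at offsets 0..3: 47 A4 17 46.
In little-endian order the low byte comes first in memory.
Reassemble most-significant byte first: 46 17 A4 47 → 0x4617A447.
0x4617A447 = 1175954503.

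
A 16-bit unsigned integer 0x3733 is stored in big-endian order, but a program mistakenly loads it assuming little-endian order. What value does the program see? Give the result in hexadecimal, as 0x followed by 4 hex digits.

0x3337

Stored big-endian, the bytes at ascending addresses are 37 33.
Read back as little-endian, the first byte is least significant, giving 0x3337.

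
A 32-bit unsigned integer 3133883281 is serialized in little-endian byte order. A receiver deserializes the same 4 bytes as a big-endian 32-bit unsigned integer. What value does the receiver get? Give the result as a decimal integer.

3133883281 in 32-bit hexadecimal is 0xBACB4391.
Stored little-endian, the bytes at ascending addresses are 91 43 CB BA.
Read back as big-endian, the last byte is least significant, giving 0x9143CBBA.
0x9143CBBA = 2437139386.

2437139386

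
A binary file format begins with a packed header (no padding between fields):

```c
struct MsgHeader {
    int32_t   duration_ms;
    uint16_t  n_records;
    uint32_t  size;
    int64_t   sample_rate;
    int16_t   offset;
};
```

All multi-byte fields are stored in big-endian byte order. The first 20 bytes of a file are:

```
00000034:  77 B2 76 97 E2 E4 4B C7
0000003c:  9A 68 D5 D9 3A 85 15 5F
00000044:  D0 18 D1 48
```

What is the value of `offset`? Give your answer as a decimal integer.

`offset` follows `duration_ms` (4 B), `n_records` (2 B), `size` (4 B), `sample_rate` (8 B), so it starts at offset 4 + 2 + 4 + 8 = 18 and occupies 2 bytes.
Bytes at offsets 18..19: D1 48.
In big-endian order the high byte comes first in memory.
The bytes are already most-significant first: 0xD148.
Top bit is set, so as a signed 16-bit value this is 0xD148 − 2^16 = -11960.

-11960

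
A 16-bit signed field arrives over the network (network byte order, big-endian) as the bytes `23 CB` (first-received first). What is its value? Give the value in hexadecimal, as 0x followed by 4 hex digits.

0x23CB

Big-endian: lowest address holds the most-significant byte.
The bytes are already most-significant first: 0x23CB.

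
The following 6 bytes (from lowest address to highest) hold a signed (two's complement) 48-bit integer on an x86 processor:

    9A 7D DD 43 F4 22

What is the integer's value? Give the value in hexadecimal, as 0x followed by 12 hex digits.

In little-endian order the low byte comes first in memory.
Reassemble most-significant byte first: 22 F4 43 DD 7D 9A → 0x22F443DD7D9A.

0x22F443DD7D9A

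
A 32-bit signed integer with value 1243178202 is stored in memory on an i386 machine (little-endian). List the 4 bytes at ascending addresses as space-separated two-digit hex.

DA 64 19 4A

1243178202 in hexadecimal, padded to 32 bits, is 0x4A1964DA.
Split into bytes (most-significant first): 4A 19 64 DA.
Little-endian: lowest address holds the least-significant byte.
So at ascending addresses the bytes are DA 64 19 4A.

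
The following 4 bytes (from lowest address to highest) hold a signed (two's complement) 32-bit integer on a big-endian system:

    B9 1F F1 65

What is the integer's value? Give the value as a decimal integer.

Big-endian: lowest address holds the most-significant byte.
The bytes are already most-significant first: 0xB91FF165.
Top bit is set, so as a signed 32-bit value this is 0xB91FF165 − 2^32 = -1189088923.

-1189088923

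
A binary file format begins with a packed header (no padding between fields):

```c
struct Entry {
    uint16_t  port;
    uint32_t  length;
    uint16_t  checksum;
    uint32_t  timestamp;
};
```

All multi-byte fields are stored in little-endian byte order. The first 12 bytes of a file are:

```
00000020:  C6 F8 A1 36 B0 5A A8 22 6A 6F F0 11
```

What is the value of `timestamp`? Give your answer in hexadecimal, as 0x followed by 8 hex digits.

0x11F06F6A

`timestamp` follows `port` (2 B), `length` (4 B), `checksum` (2 B), so it starts at offset 2 + 4 + 2 = 8 and occupies 4 bytes.
Bytes at offsets 8..11: 6A 6F F0 11.
In little-endian order the low byte comes first in memory.
Reassemble most-significant byte first: 11 F0 6F 6A → 0x11F06F6A.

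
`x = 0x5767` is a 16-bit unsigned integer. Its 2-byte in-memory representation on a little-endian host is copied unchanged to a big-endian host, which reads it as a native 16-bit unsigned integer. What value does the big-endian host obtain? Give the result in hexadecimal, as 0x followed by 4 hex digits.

Stored little-endian, the bytes at ascending addresses are 67 57.
Read back as big-endian, the last byte is least significant, giving 0x6757.

0x6757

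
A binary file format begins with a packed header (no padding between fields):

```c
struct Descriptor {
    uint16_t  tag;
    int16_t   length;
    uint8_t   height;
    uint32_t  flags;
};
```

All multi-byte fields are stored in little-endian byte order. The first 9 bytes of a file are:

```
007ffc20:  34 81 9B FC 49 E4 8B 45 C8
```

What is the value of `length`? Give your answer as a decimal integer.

-869

`length` follows `tag` (2 bytes), so it starts at byte offset 2 and occupies 2 bytes.
Bytes at offsets 2..3: 9B FC.
Little-endian: lowest address holds the least-significant byte.
Reassemble most-significant byte first: FC 9B → 0xFC9B.
Top bit is set, so as a signed 16-bit value this is 0xFC9B − 2^16 = -869.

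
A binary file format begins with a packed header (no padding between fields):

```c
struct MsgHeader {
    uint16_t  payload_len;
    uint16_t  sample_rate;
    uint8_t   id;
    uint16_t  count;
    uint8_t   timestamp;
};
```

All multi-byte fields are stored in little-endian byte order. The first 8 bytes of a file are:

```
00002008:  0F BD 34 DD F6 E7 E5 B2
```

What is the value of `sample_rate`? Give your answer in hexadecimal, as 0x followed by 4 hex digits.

0xDD34

`sample_rate` follows `payload_len` (2 bytes), so it starts at byte offset 2 and occupies 2 bytes.
Bytes at offsets 2..3: 34 DD.
Little-endian: lowest address holds the least-significant byte.
Reassemble most-significant byte first: DD 34 → 0xDD34.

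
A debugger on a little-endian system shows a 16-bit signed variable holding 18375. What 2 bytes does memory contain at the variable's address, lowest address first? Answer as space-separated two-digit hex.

18375 in hexadecimal, padded to 16 bits, is 0x47C7.
Split into bytes (most-significant first): 47 C7.
Little-endian stores the least-significant byte at the lowest address.
So at ascending addresses the bytes are C7 47.

C7 47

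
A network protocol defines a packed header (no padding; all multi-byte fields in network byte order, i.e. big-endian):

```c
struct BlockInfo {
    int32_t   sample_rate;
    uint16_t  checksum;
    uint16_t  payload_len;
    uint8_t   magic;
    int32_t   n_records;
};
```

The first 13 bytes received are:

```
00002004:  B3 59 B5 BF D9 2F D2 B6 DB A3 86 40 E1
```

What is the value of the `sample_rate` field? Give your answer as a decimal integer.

-1285966401

`sample_rate` is the first field, at byte offset 0, occupying 4 bytes.
Bytes at offsets 0..3: B3 59 B5 BF.
In big-endian order the high byte comes first in memory.
The bytes are already most-significant first: 0xB359B5BF.
Top bit is set, so as a signed 32-bit value this is 0xB359B5BF − 2^32 = -1285966401.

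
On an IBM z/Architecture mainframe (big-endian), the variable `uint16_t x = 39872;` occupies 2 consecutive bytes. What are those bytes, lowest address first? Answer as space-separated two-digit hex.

39872 in hexadecimal, padded to 16 bits, is 0x9BC0.
Split into bytes (most-significant first): 9B C0.
In big-endian order the high byte comes first in memory.
So the memory order matches the most-significant-first order: 9B C0.

9B C0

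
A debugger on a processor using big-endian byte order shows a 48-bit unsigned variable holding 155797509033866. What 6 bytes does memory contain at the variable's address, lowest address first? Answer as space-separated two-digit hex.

8D B2 6F 2E CF 8A

155797509033866 in hexadecimal, padded to 48 bits, is 0x8DB26F2ECF8A.
Split into bytes (most-significant first): 8D B2 6F 2E CF 8A.
Big-endian: lowest address holds the most-significant byte.
So the memory order matches the most-significant-first order: 8D B2 6F 2E CF 8A.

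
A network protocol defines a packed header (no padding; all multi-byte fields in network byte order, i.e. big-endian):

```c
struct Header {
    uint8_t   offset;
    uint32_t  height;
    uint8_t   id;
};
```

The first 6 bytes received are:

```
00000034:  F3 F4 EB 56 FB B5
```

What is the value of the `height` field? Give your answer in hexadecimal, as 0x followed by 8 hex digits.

`height` follows `offset` (1 byte), so it starts at byte offset 1 and occupies 4 bytes.
Bytes at offsets 1..4: F4 EB 56 FB.
Big-endian: lowest address holds the most-significant byte.
The bytes are already most-significant first: 0xF4EB56FB.

0xF4EB56FB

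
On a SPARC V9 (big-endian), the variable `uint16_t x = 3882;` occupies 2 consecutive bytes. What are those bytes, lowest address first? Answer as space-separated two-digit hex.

3882 in hexadecimal, padded to 16 bits, is 0x0F2A.
Split into bytes (most-significant first): 0F 2A.
Big-endian: lowest address holds the most-significant byte.
So the memory order matches the most-significant-first order: 0F 2A.

0F 2A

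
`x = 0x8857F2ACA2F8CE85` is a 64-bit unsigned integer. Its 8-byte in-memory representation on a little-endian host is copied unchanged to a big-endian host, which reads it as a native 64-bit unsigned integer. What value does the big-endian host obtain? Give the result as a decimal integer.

Stored little-endian, the bytes at ascending addresses are 85 CE F8 A2 AC F2 57 88.
Read back as big-endian, the last byte is least significant, giving 0x85CEF8A2ACF25788.
0x85CEF8A2ACF25788 = 9641917229816764296.

9641917229816764296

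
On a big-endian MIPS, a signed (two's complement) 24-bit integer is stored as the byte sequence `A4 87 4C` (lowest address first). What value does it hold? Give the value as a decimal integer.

-5994676

Big-endian: lowest address holds the most-significant byte.
The bytes are already most-significant first: 0xA4874C.
Top bit is set, so as a signed 24-bit value this is 0xA4874C − 2^24 = -5994676.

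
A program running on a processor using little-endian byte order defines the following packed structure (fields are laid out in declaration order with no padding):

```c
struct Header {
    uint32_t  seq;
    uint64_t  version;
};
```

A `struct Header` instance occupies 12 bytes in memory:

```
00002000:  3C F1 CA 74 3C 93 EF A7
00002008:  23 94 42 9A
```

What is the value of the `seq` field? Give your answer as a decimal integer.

`seq` is the first field, at byte offset 0, occupying 4 bytes.
Bytes at offsets 0..3: 3C F1 CA 74.
In little-endian order the low byte comes first in memory.
Reassemble most-significant byte first: 74 CA F1 3C → 0x74CAF13C.
0x74CAF13C = 1959457084.

1959457084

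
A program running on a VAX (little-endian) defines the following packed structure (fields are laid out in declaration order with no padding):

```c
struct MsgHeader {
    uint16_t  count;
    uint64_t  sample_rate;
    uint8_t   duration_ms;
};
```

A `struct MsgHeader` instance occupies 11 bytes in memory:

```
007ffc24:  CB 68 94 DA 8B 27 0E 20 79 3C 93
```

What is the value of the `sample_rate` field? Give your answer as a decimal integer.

`sample_rate` follows `count` (2 bytes), so it starts at byte offset 2 and occupies 8 bytes.
Bytes at offsets 2..9: 94 DA 8B 27 0E 20 79 3C.
In little-endian order the low byte comes first in memory.
Reassemble most-significant byte first: 3C 79 20 0E 27 8B DA 94 → 0x3C79200E278BDA94.
0x3C79200E278BDA94 = 4357549359622773396.

4357549359622773396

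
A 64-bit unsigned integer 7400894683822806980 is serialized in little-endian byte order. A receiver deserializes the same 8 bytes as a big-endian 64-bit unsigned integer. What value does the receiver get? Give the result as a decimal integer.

14183899944074786150

7400894683822806980 in 64-bit hexadecimal is 0x66B54280D955D7C4.
Stored little-endian, the bytes at ascending addresses are C4 D7 55 D9 80 42 B5 66.
Read back as big-endian, the last byte is least significant, giving 0xC4D755D98042B566.
0xC4D755D98042B566 = 14183899944074786150.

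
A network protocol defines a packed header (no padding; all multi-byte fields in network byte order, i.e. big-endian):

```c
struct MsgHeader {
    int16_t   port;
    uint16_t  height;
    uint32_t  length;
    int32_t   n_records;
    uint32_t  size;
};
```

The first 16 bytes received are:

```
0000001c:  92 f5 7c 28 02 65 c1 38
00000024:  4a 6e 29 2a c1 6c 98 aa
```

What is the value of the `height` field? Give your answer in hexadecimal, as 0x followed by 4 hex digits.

`height` follows `port` (2 bytes), so it starts at byte offset 2 and occupies 2 bytes.
Bytes at offsets 2..3: 7C 28.
In big-endian order the high byte comes first in memory.
The bytes are already most-significant first: 0x7C28.

0x7C28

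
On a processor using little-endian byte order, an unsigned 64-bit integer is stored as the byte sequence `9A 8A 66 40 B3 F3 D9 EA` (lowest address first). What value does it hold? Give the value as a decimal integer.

In little-endian order the low byte comes first in memory.
Reassemble most-significant byte first: EA D9 F3 B3 40 66 8A 9A → 0xEAD9F3B340668A9A.
0xEAD9F3B340668A9A = 16922825026026506906.

16922825026026506906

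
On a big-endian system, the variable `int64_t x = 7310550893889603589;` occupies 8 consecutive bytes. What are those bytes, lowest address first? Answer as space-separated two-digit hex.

7310550893889603589 in hexadecimal, padded to 64 bits, is 0x65744B4E16B44805.
Split into bytes (most-significant first): 65 74 4B 4E 16 B4 48 05.
Big-endian stores the most-significant byte at the lowest address.
So the memory order matches the most-significant-first order: 65 74 4B 4E 16 B4 48 05.

65 74 4B 4E 16 B4 48 05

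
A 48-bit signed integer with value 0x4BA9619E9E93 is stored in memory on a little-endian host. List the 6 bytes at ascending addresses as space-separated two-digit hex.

Split into bytes (most-significant first): 4B A9 61 9E 9E 93.
Little-endian: lowest address holds the least-significant byte.
So at ascending addresses the bytes are 93 9E 9E 61 A9 4B.

93 9E 9E 61 A9 4B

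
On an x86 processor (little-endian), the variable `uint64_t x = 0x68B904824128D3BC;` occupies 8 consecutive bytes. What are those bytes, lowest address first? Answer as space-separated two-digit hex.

Split into bytes (most-significant first): 68 B9 04 82 41 28 D3 BC.
Little-endian: lowest address holds the least-significant byte.
So at ascending addresses the bytes are BC D3 28 41 82 04 B9 68.

BC D3 28 41 82 04 B9 68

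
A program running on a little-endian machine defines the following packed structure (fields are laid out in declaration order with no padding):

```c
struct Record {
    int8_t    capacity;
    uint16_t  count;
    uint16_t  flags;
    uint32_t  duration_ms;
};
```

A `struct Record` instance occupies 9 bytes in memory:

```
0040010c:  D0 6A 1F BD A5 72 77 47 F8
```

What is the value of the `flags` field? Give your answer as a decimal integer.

`flags` follows `capacity` (1 B), `count` (2 B), so it starts at offset 1 + 2 = 3 and occupies 2 bytes.
Bytes at offsets 3..4: BD A5.
Little-endian: lowest address holds the least-significant byte.
Reassemble most-significant byte first: A5 BD → 0xA5BD.
0xA5BD = 42429.

42429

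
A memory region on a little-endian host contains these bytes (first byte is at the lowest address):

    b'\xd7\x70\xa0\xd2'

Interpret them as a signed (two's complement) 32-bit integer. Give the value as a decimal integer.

Little-endian stores the least-significant byte at the lowest address.
Reassemble most-significant byte first: D2 A0 70 D7 → 0xD2A070D7.
Top bit is set, so as a signed 32-bit value this is 0xD2A070D7 − 2^32 = -761237289.

-761237289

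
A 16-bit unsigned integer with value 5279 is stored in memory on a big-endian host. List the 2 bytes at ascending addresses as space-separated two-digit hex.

14 9F

5279 in hexadecimal, padded to 16 bits, is 0x149F.
Split into bytes (most-significant first): 14 9F.
Big-endian: lowest address holds the most-significant byte.
So the memory order matches the most-significant-first order: 14 9F.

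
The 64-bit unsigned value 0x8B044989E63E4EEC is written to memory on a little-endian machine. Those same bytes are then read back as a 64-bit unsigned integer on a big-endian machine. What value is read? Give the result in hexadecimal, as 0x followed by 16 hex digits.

Stored little-endian, the bytes at ascending addresses are EC 4E 3E E6 89 49 04 8B.
Read back as big-endian, the last byte is least significant, giving 0xEC4E3EE68949048B.

0xEC4E3EE68949048B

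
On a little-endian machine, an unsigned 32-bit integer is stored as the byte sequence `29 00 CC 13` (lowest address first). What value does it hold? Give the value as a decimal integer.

In little-endian order the low byte comes first in memory.
Reassemble most-significant byte first: 13 CC 00 29 → 0x13CC0029.
0x13CC0029 = 332136489.

332136489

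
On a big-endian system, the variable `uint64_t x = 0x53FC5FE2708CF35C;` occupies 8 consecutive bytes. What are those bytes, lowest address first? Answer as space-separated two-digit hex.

Split into bytes (most-significant first): 53 FC 5F E2 70 8C F3 5C.
In big-endian order the high byte comes first in memory.
So the memory order matches the most-significant-first order: 53 FC 5F E2 70 8C F3 5C.

53 FC 5F E2 70 8C F3 5C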